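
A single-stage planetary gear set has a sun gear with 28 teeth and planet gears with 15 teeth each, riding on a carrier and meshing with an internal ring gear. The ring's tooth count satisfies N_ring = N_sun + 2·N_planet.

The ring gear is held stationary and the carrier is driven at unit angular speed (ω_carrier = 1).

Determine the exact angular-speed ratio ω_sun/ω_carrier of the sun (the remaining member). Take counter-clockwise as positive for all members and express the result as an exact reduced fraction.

43/14

N_ring = 28 + 2·15 = 58
28(ω_s−ω_c) = −58(ω_r−ω_c),  ω_r=0, ω_c=1
ω_s = 1 − (58/28)(0−1) = 43/14
ω_s/ω_c = 43/14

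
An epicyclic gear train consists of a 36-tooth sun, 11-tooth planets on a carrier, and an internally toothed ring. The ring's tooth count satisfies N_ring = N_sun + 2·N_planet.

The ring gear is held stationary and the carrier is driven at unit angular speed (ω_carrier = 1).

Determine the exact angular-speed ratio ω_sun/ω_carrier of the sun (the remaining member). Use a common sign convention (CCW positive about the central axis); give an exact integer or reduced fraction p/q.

47/18

N_ring = 36 + 2·11 = 58
36(ω_s−ω_c) = −58(ω_r−ω_c),  ω_r=0, ω_c=1
ω_s = 1 − (58/36)(0−1) = 47/18
ω_s/ω_c = 47/18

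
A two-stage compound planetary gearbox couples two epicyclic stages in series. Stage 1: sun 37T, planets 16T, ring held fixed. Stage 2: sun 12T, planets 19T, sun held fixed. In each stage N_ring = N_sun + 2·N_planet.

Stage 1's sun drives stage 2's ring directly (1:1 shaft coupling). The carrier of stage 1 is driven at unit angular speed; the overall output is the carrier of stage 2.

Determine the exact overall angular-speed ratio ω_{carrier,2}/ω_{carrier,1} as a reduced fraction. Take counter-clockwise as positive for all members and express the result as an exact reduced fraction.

Stage 1: N_ring = 37 + 2·16 = 69
Stage 1: 37(ω_s−ω_c) = −69(ω_r−ω_c),  ω_r=0, ω_c=1
Stage 1: ω_s = 1 − (69/37)(0−1) = 106/37
  ⇒ ω_s¹/ω_c¹ = 106/37
Stage 2: N_ring = 12 + 2·19 = 50
Stage 2: 12(ω_s−ω_c) = −50(ω_r−ω_c),  ω_s=0, ω_r=1
Stage 2: 12(0−ω_c) = −50(1−ω_c)  ⇒  62ω_c = 50  ⇒  ω_c = 25/31
  ⇒ ω_c²/ω_r² = 25/31
Coupling ω_r² = ω_s¹ ⇒ overall = 106/37 × 25/31 = 2650/1147

2650/1147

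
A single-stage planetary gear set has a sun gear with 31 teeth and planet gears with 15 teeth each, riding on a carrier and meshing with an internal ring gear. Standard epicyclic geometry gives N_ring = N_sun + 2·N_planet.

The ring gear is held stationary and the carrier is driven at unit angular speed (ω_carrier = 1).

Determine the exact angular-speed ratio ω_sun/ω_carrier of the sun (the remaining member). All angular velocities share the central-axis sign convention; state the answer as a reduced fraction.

92/31

N_ring = 31 + 2·15 = 61
31(ω_s−ω_c) = −61(ω_r−ω_c),  ω_r=0, ω_c=1
ω_s = 1 − (61/31)(0−1) = 92/31
ω_s/ω_c = 92/31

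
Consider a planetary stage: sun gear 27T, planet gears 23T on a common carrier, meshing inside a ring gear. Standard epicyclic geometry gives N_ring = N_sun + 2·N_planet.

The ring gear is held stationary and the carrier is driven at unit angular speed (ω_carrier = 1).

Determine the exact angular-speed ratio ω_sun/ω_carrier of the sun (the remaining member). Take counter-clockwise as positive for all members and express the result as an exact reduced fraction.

N_ring = 27 + 2·23 = 73
27(ω_s−ω_c) = −73(ω_r−ω_c),  ω_r=0, ω_c=1
ω_s = 1 − (73/27)(0−1) = 100/27
ω_s/ω_c = 100/27

100/27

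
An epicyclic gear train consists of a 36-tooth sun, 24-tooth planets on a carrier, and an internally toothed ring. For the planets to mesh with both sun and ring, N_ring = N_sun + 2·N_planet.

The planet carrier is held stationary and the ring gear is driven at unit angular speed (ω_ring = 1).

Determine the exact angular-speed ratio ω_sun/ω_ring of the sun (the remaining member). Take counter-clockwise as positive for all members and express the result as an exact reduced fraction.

-7/3

N_ring = 36 + 2·24 = 84
36(ω_s−ω_c) = −84(ω_r−ω_c),  ω_c=0, ω_r=1
ω_s = 0 − (84/36)(1−0) = -7/3
ω_s/ω_r = -7/3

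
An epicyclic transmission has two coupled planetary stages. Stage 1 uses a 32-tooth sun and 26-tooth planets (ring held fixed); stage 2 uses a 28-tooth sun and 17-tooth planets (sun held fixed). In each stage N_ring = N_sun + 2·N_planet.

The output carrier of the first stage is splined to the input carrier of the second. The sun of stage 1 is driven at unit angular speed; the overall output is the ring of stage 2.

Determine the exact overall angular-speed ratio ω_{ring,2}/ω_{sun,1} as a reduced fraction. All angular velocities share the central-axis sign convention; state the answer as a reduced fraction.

Stage 1: N_ring = 32 + 2·26 = 84
Stage 1: 32(ω_s−ω_c) = −84(ω_r−ω_c),  ω_r=0, ω_s=1
Stage 1: 32(1−ω_c) = −84(0−ω_c)  ⇒  116ω_c = 32  ⇒  ω_c = 8/29
  ⇒ ω_c¹/ω_s¹ = 8/29
Stage 2: N_ring = 28 + 2·17 = 62
Stage 2: 28(ω_s−ω_c) = −62(ω_r−ω_c),  ω_s=0, ω_c=1
Stage 2: ω_r = 1 − (28/62)(0−1) = 45/31
  ⇒ ω_r²/ω_c² = 45/31
Coupling ω_c² = ω_c¹ ⇒ overall = 8/29 × 45/31 = 360/899

360/899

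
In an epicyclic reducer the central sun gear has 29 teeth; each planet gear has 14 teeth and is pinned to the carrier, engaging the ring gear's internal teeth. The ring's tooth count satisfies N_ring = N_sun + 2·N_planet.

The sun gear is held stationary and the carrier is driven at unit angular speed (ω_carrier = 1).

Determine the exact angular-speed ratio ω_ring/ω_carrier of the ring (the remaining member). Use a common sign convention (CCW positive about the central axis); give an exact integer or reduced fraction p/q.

N_ring = 29 + 2·14 = 57
29(ω_s−ω_c) = −57(ω_r−ω_c),  ω_s=0, ω_c=1
ω_r = 1 − (29/57)(0−1) = 86/57
ω_r/ω_c = 86/57

86/57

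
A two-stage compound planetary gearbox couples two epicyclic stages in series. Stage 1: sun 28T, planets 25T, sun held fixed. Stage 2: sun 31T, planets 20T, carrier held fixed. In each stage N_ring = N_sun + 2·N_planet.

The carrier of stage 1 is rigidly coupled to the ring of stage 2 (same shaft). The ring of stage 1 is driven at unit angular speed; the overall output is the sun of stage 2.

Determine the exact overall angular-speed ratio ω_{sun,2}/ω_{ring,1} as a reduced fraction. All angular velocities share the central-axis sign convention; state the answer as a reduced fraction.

-2769/1643

Stage 1: N_ring = 28 + 2·25 = 78
Stage 1: 28(ω_s−ω_c) = −78(ω_r−ω_c),  ω_s=0, ω_r=1
Stage 1: 28(0−ω_c) = −78(1−ω_c)  ⇒  106ω_c = 78  ⇒  ω_c = 39/53
  ⇒ ω_c¹/ω_r¹ = 39/53
Stage 2: N_ring = 31 + 2·20 = 71
Stage 2: 31(ω_s−ω_c) = −71(ω_r−ω_c),  ω_c=0, ω_r=1
Stage 2: ω_s = 0 − (71/31)(1−0) = -71/31
  ⇒ ω_s²/ω_r² = -71/31
Coupling ω_r² = ω_c¹ ⇒ overall = 39/53 × -71/31 = -2769/1643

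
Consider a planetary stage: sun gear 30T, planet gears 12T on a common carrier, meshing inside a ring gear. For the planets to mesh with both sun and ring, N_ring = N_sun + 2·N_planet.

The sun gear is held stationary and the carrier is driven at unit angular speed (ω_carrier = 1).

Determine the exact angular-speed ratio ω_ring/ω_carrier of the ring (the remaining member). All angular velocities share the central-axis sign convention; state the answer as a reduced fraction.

14/9

N_ring = 30 + 2·12 = 54
30(ω_s−ω_c) = −54(ω_r−ω_c),  ω_s=0, ω_c=1
ω_r = 1 − (30/54)(0−1) = 14/9
ω_r/ω_c = 14/9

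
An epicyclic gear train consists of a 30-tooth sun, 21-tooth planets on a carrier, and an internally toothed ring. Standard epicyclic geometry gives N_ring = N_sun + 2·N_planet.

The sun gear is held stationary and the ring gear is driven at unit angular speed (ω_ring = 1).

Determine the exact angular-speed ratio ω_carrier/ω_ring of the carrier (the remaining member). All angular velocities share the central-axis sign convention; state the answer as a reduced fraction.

12/17

N_ring = 30 + 2·21 = 72
30(ω_s−ω_c) = −72(ω_r−ω_c),  ω_s=0, ω_r=1
30(0−ω_c) = −72(1−ω_c)  ⇒  102ω_c = 72  ⇒  ω_c = 12/17
ω_c/ω_r = 12/17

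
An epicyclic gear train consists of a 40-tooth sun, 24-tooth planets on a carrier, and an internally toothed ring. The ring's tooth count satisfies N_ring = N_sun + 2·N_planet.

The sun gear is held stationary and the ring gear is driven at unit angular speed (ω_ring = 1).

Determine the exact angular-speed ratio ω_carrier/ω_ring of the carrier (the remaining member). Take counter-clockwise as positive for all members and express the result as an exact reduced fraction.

11/16

N_ring = 40 + 2·24 = 88
40(ω_s−ω_c) = −88(ω_r−ω_c),  ω_s=0, ω_r=1
40(0−ω_c) = −88(1−ω_c)  ⇒  128ω_c = 88  ⇒  ω_c = 11/16
ω_c/ω_r = 11/16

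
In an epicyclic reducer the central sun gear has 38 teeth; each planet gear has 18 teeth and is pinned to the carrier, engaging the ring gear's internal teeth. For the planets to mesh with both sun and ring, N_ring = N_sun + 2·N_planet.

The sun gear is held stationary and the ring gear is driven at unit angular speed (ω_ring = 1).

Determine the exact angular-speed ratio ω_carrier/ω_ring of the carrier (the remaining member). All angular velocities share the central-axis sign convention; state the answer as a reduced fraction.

37/56

N_ring = 38 + 2·18 = 74
38(ω_s−ω_c) = −74(ω_r−ω_c),  ω_s=0, ω_r=1
38(0−ω_c) = −74(1−ω_c)  ⇒  112ω_c = 74  ⇒  ω_c = 37/56
ω_c/ω_r = 37/56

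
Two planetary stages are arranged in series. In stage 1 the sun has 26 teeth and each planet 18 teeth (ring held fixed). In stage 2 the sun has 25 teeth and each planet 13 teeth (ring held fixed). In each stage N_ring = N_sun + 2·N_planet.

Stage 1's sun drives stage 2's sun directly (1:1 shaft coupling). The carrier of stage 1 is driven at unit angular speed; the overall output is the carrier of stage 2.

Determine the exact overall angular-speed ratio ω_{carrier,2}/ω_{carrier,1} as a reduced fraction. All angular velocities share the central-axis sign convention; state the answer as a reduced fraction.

275/247

Stage 1: N_ring = 26 + 2·18 = 62
Stage 1: 26(ω_s−ω_c) = −62(ω_r−ω_c),  ω_r=0, ω_c=1
Stage 1: ω_s = 1 − (62/26)(0−1) = 44/13
  ⇒ ω_s¹/ω_c¹ = 44/13
Stage 2: N_ring = 25 + 2·13 = 51
Stage 2: 25(ω_s−ω_c) = −51(ω_r−ω_c),  ω_r=0, ω_s=1
Stage 2: 25(1−ω_c) = −51(0−ω_c)  ⇒  76ω_c = 25  ⇒  ω_c = 25/76
  ⇒ ω_c²/ω_s² = 25/76
Coupling ω_s² = ω_s¹ ⇒ overall = 44/13 × 25/76 = 275/247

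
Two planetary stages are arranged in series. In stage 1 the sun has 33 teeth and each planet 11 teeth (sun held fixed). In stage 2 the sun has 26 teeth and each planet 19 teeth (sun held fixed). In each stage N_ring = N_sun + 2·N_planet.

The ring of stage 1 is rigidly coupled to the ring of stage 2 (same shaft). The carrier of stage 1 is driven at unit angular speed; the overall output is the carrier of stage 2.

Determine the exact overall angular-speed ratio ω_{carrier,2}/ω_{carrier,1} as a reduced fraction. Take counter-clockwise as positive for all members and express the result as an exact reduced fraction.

Stage 1: N_ring = 33 + 2·11 = 55
Stage 1: 33(ω_s−ω_c) = −55(ω_r−ω_c),  ω_s=0, ω_c=1
Stage 1: ω_r = 1 − (33/55)(0−1) = 8/5
  ⇒ ω_r¹/ω_c¹ = 8/5
Stage 2: N_ring = 26 + 2·19 = 64
Stage 2: 26(ω_s−ω_c) = −64(ω_r−ω_c),  ω_s=0, ω_r=1
Stage 2: 26(0−ω_c) = −64(1−ω_c)  ⇒  90ω_c = 64  ⇒  ω_c = 32/45
  ⇒ ω_c²/ω_r² = 32/45
Coupling ω_r² = ω_r¹ ⇒ overall = 8/5 × 32/45 = 256/225

256/225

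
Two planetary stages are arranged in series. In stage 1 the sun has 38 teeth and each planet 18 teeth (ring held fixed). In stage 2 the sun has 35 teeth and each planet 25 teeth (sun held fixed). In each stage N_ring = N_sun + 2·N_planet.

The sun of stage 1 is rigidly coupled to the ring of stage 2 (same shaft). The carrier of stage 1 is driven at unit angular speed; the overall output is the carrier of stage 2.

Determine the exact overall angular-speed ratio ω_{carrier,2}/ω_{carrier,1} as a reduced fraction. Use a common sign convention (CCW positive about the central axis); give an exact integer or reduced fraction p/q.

119/57

Stage 1: N_ring = 38 + 2·18 = 74
Stage 1: 38(ω_s−ω_c) = −74(ω_r−ω_c),  ω_r=0, ω_c=1
Stage 1: ω_s = 1 − (74/38)(0−1) = 56/19
  ⇒ ω_s¹/ω_c¹ = 56/19
Stage 2: N_ring = 35 + 2·25 = 85
Stage 2: 35(ω_s−ω_c) = −85(ω_r−ω_c),  ω_s=0, ω_r=1
Stage 2: 35(0−ω_c) = −85(1−ω_c)  ⇒  120ω_c = 85  ⇒  ω_c = 17/24
  ⇒ ω_c²/ω_r² = 17/24
Coupling ω_r² = ω_s¹ ⇒ overall = 56/19 × 17/24 = 119/57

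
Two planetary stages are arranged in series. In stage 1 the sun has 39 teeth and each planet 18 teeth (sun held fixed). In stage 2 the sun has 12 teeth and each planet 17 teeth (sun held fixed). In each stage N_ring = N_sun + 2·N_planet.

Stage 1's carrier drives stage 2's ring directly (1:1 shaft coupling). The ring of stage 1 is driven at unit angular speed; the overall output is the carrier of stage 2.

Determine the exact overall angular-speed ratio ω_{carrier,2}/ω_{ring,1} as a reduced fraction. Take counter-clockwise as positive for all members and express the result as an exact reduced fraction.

Stage 1: N_ring = 39 + 2·18 = 75
Stage 1: 39(ω_s−ω_c) = −75(ω_r−ω_c),  ω_s=0, ω_r=1
Stage 1: 39(0−ω_c) = −75(1−ω_c)  ⇒  114ω_c = 75  ⇒  ω_c = 25/38
  ⇒ ω_c¹/ω_r¹ = 25/38
Stage 2: N_ring = 12 + 2·17 = 46
Stage 2: 12(ω_s−ω_c) = −46(ω_r−ω_c),  ω_s=0, ω_r=1
Stage 2: 12(0−ω_c) = −46(1−ω_c)  ⇒  58ω_c = 46  ⇒  ω_c = 23/29
  ⇒ ω_c²/ω_r² = 23/29
Coupling ω_r² = ω_c¹ ⇒ overall = 25/38 × 23/29 = 575/1102

575/1102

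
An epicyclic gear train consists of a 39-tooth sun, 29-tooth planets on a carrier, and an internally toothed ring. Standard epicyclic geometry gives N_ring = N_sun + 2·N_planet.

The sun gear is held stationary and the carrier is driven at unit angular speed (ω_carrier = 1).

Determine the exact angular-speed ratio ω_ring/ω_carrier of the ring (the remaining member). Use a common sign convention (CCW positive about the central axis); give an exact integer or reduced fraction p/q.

136/97

N_ring = 39 + 2·29 = 97
39(ω_s−ω_c) = −97(ω_r−ω_c),  ω_s=0, ω_c=1
ω_r = 1 − (39/97)(0−1) = 136/97
ω_r/ω_c = 136/97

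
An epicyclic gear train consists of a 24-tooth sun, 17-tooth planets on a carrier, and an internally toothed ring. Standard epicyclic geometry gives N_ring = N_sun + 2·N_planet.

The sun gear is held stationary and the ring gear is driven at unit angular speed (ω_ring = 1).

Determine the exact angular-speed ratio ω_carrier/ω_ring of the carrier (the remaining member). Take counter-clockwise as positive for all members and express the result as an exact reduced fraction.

N_ring = 24 + 2·17 = 58
24(ω_s−ω_c) = −58(ω_r−ω_c),  ω_s=0, ω_r=1
24(0−ω_c) = −58(1−ω_c)  ⇒  82ω_c = 58  ⇒  ω_c = 29/41
ω_c/ω_r = 29/41

29/41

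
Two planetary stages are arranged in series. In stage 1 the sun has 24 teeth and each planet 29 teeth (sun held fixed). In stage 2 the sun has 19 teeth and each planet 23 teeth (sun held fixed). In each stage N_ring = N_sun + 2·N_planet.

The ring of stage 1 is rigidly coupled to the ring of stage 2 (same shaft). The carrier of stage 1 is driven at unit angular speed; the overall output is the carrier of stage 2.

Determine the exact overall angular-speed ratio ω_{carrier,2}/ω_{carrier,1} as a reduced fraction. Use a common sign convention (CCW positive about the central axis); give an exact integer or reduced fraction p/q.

Stage 1: N_ring = 24 + 2·29 = 82
Stage 1: 24(ω_s−ω_c) = −82(ω_r−ω_c),  ω_s=0, ω_c=1
Stage 1: ω_r = 1 − (24/82)(0−1) = 53/41
  ⇒ ω_r¹/ω_c¹ = 53/41
Stage 2: N_ring = 19 + 2·23 = 65
Stage 2: 19(ω_s−ω_c) = −65(ω_r−ω_c),  ω_s=0, ω_r=1
Stage 2: 19(0−ω_c) = −65(1−ω_c)  ⇒  84ω_c = 65  ⇒  ω_c = 65/84
  ⇒ ω_c²/ω_r² = 65/84
Coupling ω_r² = ω_r¹ ⇒ overall = 53/41 × 65/84 = 3445/3444

3445/3444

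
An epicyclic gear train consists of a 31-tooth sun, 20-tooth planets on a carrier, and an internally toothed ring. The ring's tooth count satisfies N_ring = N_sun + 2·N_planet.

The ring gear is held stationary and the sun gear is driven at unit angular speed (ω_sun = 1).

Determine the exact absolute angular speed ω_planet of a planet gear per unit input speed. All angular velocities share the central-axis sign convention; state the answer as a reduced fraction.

N_ring = 31 + 2·20 = 71
31(ω_s−ω_c) = −71(ω_r−ω_c),  ω_r=0, ω_s=1
31(1−ω_c) = −71(0−ω_c)  ⇒  102ω_c = 31  ⇒  ω_c = 31/102
sun–planet: 31·(1−31/102) = −20·(ω_p−ω_c)  ⇒  ω_p−ω_c = −(31/20)·(71/102) = -2201/2040
ω_p = 31/102 − 2201/2040 = -31/40

-31/40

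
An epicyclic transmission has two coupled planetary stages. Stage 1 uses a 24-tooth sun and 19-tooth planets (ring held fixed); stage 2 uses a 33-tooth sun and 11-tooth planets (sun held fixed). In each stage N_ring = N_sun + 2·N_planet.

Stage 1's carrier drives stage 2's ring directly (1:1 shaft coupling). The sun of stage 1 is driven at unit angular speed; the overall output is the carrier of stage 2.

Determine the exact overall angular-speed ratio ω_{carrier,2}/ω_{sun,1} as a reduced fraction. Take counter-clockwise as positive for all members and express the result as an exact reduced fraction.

Stage 1: N_ring = 24 + 2·19 = 62
Stage 1: 24(ω_s−ω_c) = −62(ω_r−ω_c),  ω_r=0, ω_s=1
Stage 1: 24(1−ω_c) = −62(0−ω_c)  ⇒  86ω_c = 24  ⇒  ω_c = 12/43
  ⇒ ω_c¹/ω_s¹ = 12/43
Stage 2: N_ring = 33 + 2·11 = 55
Stage 2: 33(ω_s−ω_c) = −55(ω_r−ω_c),  ω_s=0, ω_r=1
Stage 2: 33(0−ω_c) = −55(1−ω_c)  ⇒  88ω_c = 55  ⇒  ω_c = 5/8
  ⇒ ω_c²/ω_r² = 5/8
Coupling ω_r² = ω_c¹ ⇒ overall = 12/43 × 5/8 = 15/86

15/86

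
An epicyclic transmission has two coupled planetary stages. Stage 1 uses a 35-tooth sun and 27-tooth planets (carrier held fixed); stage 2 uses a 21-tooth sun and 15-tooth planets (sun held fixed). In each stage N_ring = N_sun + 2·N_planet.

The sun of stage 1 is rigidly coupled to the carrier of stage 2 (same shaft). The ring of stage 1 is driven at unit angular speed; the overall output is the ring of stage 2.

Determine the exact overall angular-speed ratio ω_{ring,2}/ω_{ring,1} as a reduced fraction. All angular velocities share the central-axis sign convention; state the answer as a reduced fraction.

-2136/595

Stage 1: N_ring = 35 + 2·27 = 89
Stage 1: 35(ω_s−ω_c) = −89(ω_r−ω_c),  ω_c=0, ω_r=1
Stage 1: ω_s = 0 − (89/35)(1−0) = -89/35
  ⇒ ω_s¹/ω_r¹ = -89/35
Stage 2: N_ring = 21 + 2·15 = 51
Stage 2: 21(ω_s−ω_c) = −51(ω_r−ω_c),  ω_s=0, ω_c=1
Stage 2: ω_r = 1 − (21/51)(0−1) = 24/17
  ⇒ ω_r²/ω_c² = 24/17
Coupling ω_c² = ω_s¹ ⇒ overall = -89/35 × 24/17 = -2136/595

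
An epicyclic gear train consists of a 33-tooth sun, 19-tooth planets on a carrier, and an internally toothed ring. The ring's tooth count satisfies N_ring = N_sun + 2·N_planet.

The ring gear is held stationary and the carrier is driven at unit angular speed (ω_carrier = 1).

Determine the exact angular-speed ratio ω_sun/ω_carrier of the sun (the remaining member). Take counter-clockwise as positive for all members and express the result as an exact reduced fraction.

104/33

N_ring = 33 + 2·19 = 71
33(ω_s−ω_c) = −71(ω_r−ω_c),  ω_r=0, ω_c=1
ω_s = 1 − (71/33)(0−1) = 104/33
ω_s/ω_c = 104/33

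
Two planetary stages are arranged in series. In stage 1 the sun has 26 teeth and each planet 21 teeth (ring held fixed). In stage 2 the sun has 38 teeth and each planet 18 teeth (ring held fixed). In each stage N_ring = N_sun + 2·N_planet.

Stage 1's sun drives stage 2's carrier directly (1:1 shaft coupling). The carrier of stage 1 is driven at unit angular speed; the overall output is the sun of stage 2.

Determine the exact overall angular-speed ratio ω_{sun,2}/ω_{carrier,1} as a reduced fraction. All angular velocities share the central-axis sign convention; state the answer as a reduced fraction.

2632/247

Stage 1: N_ring = 26 + 2·21 = 68
Stage 1: 26(ω_s−ω_c) = −68(ω_r−ω_c),  ω_r=0, ω_c=1
Stage 1: ω_s = 1 − (68/26)(0−1) = 47/13
  ⇒ ω_s¹/ω_c¹ = 47/13
Stage 2: N_ring = 38 + 2·18 = 74
Stage 2: 38(ω_s−ω_c) = −74(ω_r−ω_c),  ω_r=0, ω_c=1
Stage 2: ω_s = 1 − (74/38)(0−1) = 56/19
  ⇒ ω_s²/ω_c² = 56/19
Coupling ω_c² = ω_s¹ ⇒ overall = 47/13 × 56/19 = 2632/247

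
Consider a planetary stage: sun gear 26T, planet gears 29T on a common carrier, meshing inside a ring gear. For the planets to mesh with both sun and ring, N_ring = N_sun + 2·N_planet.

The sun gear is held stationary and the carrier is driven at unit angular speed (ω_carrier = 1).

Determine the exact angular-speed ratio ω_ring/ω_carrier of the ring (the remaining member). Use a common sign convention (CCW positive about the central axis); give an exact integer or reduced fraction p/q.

55/42

N_ring = 26 + 2·29 = 84
26(ω_s−ω_c) = −84(ω_r−ω_c),  ω_s=0, ω_c=1
ω_r = 1 − (26/84)(0−1) = 55/42
ω_r/ω_c = 55/42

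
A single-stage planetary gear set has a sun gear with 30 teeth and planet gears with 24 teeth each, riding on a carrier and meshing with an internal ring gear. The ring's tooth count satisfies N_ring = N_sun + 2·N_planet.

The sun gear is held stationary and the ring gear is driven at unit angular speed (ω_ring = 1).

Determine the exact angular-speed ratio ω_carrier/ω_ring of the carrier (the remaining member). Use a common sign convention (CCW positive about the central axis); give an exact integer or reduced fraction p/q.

13/18

N_ring = 30 + 2·24 = 78
30(ω_s−ω_c) = −78(ω_r−ω_c),  ω_s=0, ω_r=1
30(0−ω_c) = −78(1−ω_c)  ⇒  108ω_c = 78  ⇒  ω_c = 13/18
ω_c/ω_r = 13/18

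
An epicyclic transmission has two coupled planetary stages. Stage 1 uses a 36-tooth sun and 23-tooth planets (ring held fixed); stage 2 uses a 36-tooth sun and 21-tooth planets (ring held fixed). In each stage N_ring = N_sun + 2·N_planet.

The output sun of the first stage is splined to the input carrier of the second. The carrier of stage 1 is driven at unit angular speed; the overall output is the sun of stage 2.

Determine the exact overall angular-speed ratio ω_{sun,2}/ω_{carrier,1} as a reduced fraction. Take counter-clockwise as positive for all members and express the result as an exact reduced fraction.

Stage 1: N_ring = 36 + 2·23 = 82
Stage 1: 36(ω_s−ω_c) = −82(ω_r−ω_c),  ω_r=0, ω_c=1
Stage 1: ω_s = 1 − (82/36)(0−1) = 59/18
  ⇒ ω_s¹/ω_c¹ = 59/18
Stage 2: N_ring = 36 + 2·21 = 78
Stage 2: 36(ω_s−ω_c) = −78(ω_r−ω_c),  ω_r=0, ω_c=1
Stage 2: ω_s = 1 − (78/36)(0−1) = 19/6
  ⇒ ω_s²/ω_c² = 19/6
Coupling ω_c² = ω_s¹ ⇒ overall = 59/18 × 19/6 = 1121/108

1121/108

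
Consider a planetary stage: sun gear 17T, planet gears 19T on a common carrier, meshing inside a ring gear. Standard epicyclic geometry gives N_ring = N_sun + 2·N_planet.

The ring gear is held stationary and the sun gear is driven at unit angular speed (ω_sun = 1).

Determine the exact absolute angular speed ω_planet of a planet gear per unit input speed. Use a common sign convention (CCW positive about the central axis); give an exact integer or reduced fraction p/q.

N_ring = 17 + 2·19 = 55
17(ω_s−ω_c) = −55(ω_r−ω_c),  ω_r=0, ω_s=1
17(1−ω_c) = −55(0−ω_c)  ⇒  72ω_c = 17  ⇒  ω_c = 17/72
sun–planet: 17·(1−17/72) = −19·(ω_p−ω_c)  ⇒  ω_p−ω_c = −(17/19)·(55/72) = -935/1368
ω_p = 17/72 − 935/1368 = -17/38

-17/38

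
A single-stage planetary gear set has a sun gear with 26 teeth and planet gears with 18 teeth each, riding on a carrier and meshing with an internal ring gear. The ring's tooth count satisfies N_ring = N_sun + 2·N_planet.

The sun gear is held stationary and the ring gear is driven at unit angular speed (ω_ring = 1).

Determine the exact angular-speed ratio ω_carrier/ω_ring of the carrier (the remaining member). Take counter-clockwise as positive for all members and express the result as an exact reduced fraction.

N_ring = 26 + 2·18 = 62
26(ω_s−ω_c) = −62(ω_r−ω_c),  ω_s=0, ω_r=1
26(0−ω_c) = −62(1−ω_c)  ⇒  88ω_c = 62  ⇒  ω_c = 31/44
ω_c/ω_r = 31/44

31/44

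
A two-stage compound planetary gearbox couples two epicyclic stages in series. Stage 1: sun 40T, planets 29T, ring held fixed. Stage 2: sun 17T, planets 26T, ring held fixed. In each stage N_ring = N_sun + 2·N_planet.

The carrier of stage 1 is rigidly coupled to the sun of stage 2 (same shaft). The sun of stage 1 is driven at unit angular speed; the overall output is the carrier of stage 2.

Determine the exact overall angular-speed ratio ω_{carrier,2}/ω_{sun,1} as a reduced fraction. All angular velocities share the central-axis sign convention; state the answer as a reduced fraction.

Stage 1: N_ring = 40 + 2·29 = 98
Stage 1: 40(ω_s−ω_c) = −98(ω_r−ω_c),  ω_r=0, ω_s=1
Stage 1: 40(1−ω_c) = −98(0−ω_c)  ⇒  138ω_c = 40  ⇒  ω_c = 20/69
  ⇒ ω_c¹/ω_s¹ = 20/69
Stage 2: N_ring = 17 + 2·26 = 69
Stage 2: 17(ω_s−ω_c) = −69(ω_r−ω_c),  ω_r=0, ω_s=1
Stage 2: 17(1−ω_c) = −69(0−ω_c)  ⇒  86ω_c = 17  ⇒  ω_c = 17/86
  ⇒ ω_c²/ω_s² = 17/86
Coupling ω_s² = ω_c¹ ⇒ overall = 20/69 × 17/86 = 170/2967

170/2967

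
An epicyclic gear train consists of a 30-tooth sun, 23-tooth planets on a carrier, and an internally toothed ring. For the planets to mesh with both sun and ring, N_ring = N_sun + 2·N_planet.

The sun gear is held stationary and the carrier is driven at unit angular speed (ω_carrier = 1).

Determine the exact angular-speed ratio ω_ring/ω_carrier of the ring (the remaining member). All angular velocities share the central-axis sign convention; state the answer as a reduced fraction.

53/38

N_ring = 30 + 2·23 = 76
30(ω_s−ω_c) = −76(ω_r−ω_c),  ω_s=0, ω_c=1
ω_r = 1 − (30/76)(0−1) = 53/38
ω_r/ω_c = 53/38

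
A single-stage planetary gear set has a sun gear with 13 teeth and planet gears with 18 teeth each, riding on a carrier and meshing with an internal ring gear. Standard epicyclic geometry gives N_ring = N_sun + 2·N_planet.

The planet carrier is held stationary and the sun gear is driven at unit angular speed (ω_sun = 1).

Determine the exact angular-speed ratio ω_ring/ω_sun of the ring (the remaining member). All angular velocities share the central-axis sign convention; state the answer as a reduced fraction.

-13/49

N_ring = 13 + 2·18 = 49
13(ω_s−ω_c) = −49(ω_r−ω_c),  ω_c=0, ω_s=1
ω_r = 0 − (13/49)(1−0) = -13/49
ω_r/ω_s = -13/49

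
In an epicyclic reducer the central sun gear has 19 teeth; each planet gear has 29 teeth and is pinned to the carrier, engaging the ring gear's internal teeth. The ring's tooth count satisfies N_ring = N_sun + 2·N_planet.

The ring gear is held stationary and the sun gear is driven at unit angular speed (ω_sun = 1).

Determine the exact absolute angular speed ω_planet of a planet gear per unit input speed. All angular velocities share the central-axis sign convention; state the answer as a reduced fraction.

-19/58

N_ring = 19 + 2·29 = 77
19(ω_s−ω_c) = −77(ω_r−ω_c),  ω_r=0, ω_s=1
19(1−ω_c) = −77(0−ω_c)  ⇒  96ω_c = 19  ⇒  ω_c = 19/96
sun–planet: 19·(1−19/96) = −29·(ω_p−ω_c)  ⇒  ω_p−ω_c = −(19/29)·(77/96) = -1463/2784
ω_p = 19/96 − 1463/2784 = -19/58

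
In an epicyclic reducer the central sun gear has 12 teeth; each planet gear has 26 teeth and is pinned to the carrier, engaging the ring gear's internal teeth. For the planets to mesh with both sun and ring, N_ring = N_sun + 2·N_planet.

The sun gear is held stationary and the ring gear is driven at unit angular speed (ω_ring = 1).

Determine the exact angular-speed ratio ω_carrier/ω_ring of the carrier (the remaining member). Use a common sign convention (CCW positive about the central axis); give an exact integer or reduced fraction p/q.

16/19

N_ring = 12 + 2·26 = 64
12(ω_s−ω_c) = −64(ω_r−ω_c),  ω_s=0, ω_r=1
12(0−ω_c) = −64(1−ω_c)  ⇒  76ω_c = 64  ⇒  ω_c = 16/19
ω_c/ω_r = 16/19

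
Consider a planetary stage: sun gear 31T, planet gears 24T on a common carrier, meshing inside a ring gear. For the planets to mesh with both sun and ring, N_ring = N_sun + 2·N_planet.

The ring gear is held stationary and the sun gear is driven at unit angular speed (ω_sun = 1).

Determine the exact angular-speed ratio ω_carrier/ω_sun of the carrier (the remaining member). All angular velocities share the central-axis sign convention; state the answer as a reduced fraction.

N_ring = 31 + 2·24 = 79
31(ω_s−ω_c) = −79(ω_r−ω_c),  ω_r=0, ω_s=1
31(1−ω_c) = −79(0−ω_c)  ⇒  110ω_c = 31  ⇒  ω_c = 31/110
ω_c/ω_s = 31/110

31/110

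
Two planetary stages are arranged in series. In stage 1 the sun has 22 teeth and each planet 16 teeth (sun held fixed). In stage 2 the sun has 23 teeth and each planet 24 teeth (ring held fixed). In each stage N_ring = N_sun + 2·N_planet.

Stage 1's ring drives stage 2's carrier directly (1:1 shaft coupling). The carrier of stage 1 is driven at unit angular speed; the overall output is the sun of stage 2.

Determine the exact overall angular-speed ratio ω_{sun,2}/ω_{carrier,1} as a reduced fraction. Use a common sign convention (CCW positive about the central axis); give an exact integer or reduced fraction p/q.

Stage 1: N_ring = 22 + 2·16 = 54
Stage 1: 22(ω_s−ω_c) = −54(ω_r−ω_c),  ω_s=0, ω_c=1
Stage 1: ω_r = 1 − (22/54)(0−1) = 38/27
  ⇒ ω_r¹/ω_c¹ = 38/27
Stage 2: N_ring = 23 + 2·24 = 71
Stage 2: 23(ω_s−ω_c) = −71(ω_r−ω_c),  ω_r=0, ω_c=1
Stage 2: ω_s = 1 − (71/23)(0−1) = 94/23
  ⇒ ω_s²/ω_c² = 94/23
Coupling ω_c² = ω_r¹ ⇒ overall = 38/27 × 94/23 = 3572/621

3572/621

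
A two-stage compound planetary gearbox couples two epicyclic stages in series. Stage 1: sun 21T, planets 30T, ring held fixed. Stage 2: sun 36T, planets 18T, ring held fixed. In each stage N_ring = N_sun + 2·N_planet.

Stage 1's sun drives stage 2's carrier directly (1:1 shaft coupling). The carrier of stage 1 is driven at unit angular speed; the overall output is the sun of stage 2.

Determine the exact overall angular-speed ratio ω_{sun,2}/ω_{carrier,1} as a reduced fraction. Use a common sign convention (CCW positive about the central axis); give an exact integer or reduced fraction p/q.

Stage 1: N_ring = 21 + 2·30 = 81
Stage 1: 21(ω_s−ω_c) = −81(ω_r−ω_c),  ω_r=0, ω_c=1
Stage 1: ω_s = 1 − (81/21)(0−1) = 34/7
  ⇒ ω_s¹/ω_c¹ = 34/7
Stage 2: N_ring = 36 + 2·18 = 72
Stage 2: 36(ω_s−ω_c) = −72(ω_r−ω_c),  ω_r=0, ω_c=1
Stage 2: ω_s = 1 − (72/36)(0−1) = 3
  ⇒ ω_s²/ω_c² = 3
Coupling ω_c² = ω_s¹ ⇒ overall = 34/7 × 3 = 102/7

102/7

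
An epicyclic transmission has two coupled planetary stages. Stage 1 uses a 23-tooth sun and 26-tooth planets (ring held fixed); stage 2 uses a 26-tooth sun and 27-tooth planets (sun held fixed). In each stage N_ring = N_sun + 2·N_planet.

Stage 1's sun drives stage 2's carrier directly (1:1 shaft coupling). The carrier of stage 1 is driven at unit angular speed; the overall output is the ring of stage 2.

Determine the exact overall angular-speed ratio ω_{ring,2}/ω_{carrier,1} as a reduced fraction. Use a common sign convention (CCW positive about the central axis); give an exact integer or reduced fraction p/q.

Stage 1: N_ring = 23 + 2·26 = 75
Stage 1: 23(ω_s−ω_c) = −75(ω_r−ω_c),  ω_r=0, ω_c=1
Stage 1: ω_s = 1 − (75/23)(0−1) = 98/23
  ⇒ ω_s¹/ω_c¹ = 98/23
Stage 2: N_ring = 26 + 2·27 = 80
Stage 2: 26(ω_s−ω_c) = −80(ω_r−ω_c),  ω_s=0, ω_c=1
Stage 2: ω_r = 1 − (26/80)(0−1) = 53/40
  ⇒ ω_r²/ω_c² = 53/40
Coupling ω_c² = ω_s¹ ⇒ overall = 98/23 × 53/40 = 2597/460

2597/460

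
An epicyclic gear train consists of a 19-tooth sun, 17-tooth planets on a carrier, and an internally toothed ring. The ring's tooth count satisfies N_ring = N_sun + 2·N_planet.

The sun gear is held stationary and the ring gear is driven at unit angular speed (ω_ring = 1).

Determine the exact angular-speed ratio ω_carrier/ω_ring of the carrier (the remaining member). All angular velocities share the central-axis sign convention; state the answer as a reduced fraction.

53/72

N_ring = 19 + 2·17 = 53
19(ω_s−ω_c) = −53(ω_r−ω_c),  ω_s=0, ω_r=1
19(0−ω_c) = −53(1−ω_c)  ⇒  72ω_c = 53  ⇒  ω_c = 53/72
ω_c/ω_r = 53/72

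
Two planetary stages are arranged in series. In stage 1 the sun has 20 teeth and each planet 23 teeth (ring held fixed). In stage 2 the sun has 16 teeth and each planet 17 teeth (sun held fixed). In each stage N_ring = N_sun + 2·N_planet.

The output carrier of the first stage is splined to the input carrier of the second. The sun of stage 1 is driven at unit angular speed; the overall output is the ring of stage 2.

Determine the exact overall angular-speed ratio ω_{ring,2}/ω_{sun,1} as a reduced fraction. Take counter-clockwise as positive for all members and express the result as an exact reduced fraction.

66/215

Stage 1: N_ring = 20 + 2·23 = 66
Stage 1: 20(ω_s−ω_c) = −66(ω_r−ω_c),  ω_r=0, ω_s=1
Stage 1: 20(1−ω_c) = −66(0−ω_c)  ⇒  86ω_c = 20  ⇒  ω_c = 10/43
  ⇒ ω_c¹/ω_s¹ = 10/43
Stage 2: N_ring = 16 + 2·17 = 50
Stage 2: 16(ω_s−ω_c) = −50(ω_r−ω_c),  ω_s=0, ω_c=1
Stage 2: ω_r = 1 − (16/50)(0−1) = 33/25
  ⇒ ω_r²/ω_c² = 33/25
Coupling ω_c² = ω_c¹ ⇒ overall = 10/43 × 33/25 = 66/215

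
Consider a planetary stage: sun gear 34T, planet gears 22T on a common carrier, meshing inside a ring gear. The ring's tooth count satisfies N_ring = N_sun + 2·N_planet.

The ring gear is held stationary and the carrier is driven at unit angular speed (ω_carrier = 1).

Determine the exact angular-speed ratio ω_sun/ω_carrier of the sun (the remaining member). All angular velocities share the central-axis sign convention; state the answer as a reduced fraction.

N_ring = 34 + 2·22 = 78
34(ω_s−ω_c) = −78(ω_r−ω_c),  ω_r=0, ω_c=1
ω_s = 1 − (78/34)(0−1) = 56/17
ω_s/ω_c = 56/17

56/17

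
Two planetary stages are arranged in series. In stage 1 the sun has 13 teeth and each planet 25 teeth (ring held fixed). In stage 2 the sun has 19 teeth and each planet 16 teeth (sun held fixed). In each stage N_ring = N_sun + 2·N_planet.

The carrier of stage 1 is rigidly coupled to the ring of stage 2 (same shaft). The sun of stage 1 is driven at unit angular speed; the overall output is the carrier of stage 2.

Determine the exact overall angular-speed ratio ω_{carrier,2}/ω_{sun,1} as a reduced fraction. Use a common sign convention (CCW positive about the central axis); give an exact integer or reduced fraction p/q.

663/5320

Stage 1: N_ring = 13 + 2·25 = 63
Stage 1: 13(ω_s−ω_c) = −63(ω_r−ω_c),  ω_r=0, ω_s=1
Stage 1: 13(1−ω_c) = −63(0−ω_c)  ⇒  76ω_c = 13  ⇒  ω_c = 13/76
  ⇒ ω_c¹/ω_s¹ = 13/76
Stage 2: N_ring = 19 + 2·16 = 51
Stage 2: 19(ω_s−ω_c) = −51(ω_r−ω_c),  ω_s=0, ω_r=1
Stage 2: 19(0−ω_c) = −51(1−ω_c)  ⇒  70ω_c = 51  ⇒  ω_c = 51/70
  ⇒ ω_c²/ω_r² = 51/70
Coupling ω_r² = ω_c¹ ⇒ overall = 13/76 × 51/70 = 663/5320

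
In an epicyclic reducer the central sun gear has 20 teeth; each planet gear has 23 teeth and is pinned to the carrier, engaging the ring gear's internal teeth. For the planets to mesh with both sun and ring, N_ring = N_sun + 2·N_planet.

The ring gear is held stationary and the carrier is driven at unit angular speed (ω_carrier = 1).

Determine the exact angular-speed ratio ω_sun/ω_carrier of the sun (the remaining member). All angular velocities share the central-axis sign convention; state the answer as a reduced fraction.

43/10

N_ring = 20 + 2·23 = 66
20(ω_s−ω_c) = −66(ω_r−ω_c),  ω_r=0, ω_c=1
ω_s = 1 − (66/20)(0−1) = 43/10
ω_s/ω_c = 43/10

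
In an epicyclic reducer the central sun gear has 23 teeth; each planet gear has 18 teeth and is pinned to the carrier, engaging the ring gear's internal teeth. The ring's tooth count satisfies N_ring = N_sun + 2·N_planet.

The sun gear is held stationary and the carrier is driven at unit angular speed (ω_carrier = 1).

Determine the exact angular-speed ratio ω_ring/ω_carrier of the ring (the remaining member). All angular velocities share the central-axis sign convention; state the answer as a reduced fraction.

82/59

N_ring = 23 + 2·18 = 59
23(ω_s−ω_c) = −59(ω_r−ω_c),  ω_s=0, ω_c=1
ω_r = 1 − (23/59)(0−1) = 82/59
ω_r/ω_c = 82/59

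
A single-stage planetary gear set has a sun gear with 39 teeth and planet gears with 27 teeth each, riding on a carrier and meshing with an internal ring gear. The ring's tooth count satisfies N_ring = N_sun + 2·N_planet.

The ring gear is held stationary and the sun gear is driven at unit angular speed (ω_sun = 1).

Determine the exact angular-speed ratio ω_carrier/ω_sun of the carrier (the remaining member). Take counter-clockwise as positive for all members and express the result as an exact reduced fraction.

N_ring = 39 + 2·27 = 93
39(ω_s−ω_c) = −93(ω_r−ω_c),  ω_r=0, ω_s=1
39(1−ω_c) = −93(0−ω_c)  ⇒  132ω_c = 39  ⇒  ω_c = 13/44
ω_c/ω_s = 13/44

13/44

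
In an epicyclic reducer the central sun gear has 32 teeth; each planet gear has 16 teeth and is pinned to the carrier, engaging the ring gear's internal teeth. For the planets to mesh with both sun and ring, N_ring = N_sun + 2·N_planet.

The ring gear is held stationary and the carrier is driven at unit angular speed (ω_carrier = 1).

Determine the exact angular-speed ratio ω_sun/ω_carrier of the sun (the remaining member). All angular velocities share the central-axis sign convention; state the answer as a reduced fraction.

N_ring = 32 + 2·16 = 64
32(ω_s−ω_c) = −64(ω_r−ω_c),  ω_r=0, ω_c=1
ω_s = 1 − (64/32)(0−1) = 3
ω_s/ω_c = 3

3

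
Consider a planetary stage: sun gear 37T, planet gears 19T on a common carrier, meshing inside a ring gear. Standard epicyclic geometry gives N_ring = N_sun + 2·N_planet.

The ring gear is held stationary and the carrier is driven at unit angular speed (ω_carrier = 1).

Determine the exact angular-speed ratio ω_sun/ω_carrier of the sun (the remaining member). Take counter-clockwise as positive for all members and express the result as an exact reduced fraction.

N_ring = 37 + 2·19 = 75
37(ω_s−ω_c) = −75(ω_r−ω_c),  ω_r=0, ω_c=1
ω_s = 1 − (75/37)(0−1) = 112/37
ω_s/ω_c = 112/37

112/37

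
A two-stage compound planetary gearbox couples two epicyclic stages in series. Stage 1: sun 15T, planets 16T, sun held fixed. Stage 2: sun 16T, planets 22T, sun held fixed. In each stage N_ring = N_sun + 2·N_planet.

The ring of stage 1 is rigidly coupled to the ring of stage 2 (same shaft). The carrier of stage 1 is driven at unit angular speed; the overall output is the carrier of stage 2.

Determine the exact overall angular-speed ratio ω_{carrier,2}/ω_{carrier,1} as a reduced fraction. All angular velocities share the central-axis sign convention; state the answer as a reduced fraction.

930/893

Stage 1: N_ring = 15 + 2·16 = 47
Stage 1: 15(ω_s−ω_c) = −47(ω_r−ω_c),  ω_s=0, ω_c=1
Stage 1: ω_r = 1 − (15/47)(0−1) = 62/47
  ⇒ ω_r¹/ω_c¹ = 62/47
Stage 2: N_ring = 16 + 2·22 = 60
Stage 2: 16(ω_s−ω_c) = −60(ω_r−ω_c),  ω_s=0, ω_r=1
Stage 2: 16(0−ω_c) = −60(1−ω_c)  ⇒  76ω_c = 60  ⇒  ω_c = 15/19
  ⇒ ω_c²/ω_r² = 15/19
Coupling ω_r² = ω_r¹ ⇒ overall = 62/47 × 15/19 = 930/893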